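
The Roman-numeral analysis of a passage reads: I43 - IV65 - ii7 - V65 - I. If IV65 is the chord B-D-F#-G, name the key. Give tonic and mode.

IV65 is given as B-D-F#-G — a major seventh chord with root G.
If G is scale degree 4 and the mode makes that degree carry a major seventh chord, the tonic is D and the mode is major.

D major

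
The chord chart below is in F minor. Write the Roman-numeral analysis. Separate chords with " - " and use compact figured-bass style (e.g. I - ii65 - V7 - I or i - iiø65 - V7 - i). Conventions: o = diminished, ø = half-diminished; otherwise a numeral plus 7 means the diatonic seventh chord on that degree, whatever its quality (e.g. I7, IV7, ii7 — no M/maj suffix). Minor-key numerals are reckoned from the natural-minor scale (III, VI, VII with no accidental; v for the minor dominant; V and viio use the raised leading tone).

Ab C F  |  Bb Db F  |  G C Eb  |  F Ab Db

Ab-C-F: minor triad on F = scale degree 1 → i6.
Bb-Db-F: root Bb is the subdominant; minor triad there is iv.
G-C-Eb: root C is the dominant; minor triad there is v64.
F-Ab-Db: root Db is the submediant; major triad there is VI6.

i6 - iv - v64 - VI6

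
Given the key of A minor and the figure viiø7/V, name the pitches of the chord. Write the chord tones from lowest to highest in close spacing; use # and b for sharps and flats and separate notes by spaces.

The slash marks an applied leading-tone chord: viio of V. In A minor, V is E, so the leading tone to it is D#, a half step below.
Building a half-diminished seventh chord on D# gives D#-F#-A-C#.

D# F# A C#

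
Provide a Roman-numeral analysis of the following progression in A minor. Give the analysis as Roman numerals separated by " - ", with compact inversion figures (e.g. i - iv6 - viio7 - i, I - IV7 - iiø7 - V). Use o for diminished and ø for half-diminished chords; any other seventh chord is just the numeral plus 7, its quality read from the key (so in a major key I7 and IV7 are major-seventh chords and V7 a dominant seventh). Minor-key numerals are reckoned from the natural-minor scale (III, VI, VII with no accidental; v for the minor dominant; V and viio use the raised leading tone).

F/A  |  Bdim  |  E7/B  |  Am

VI6 - iio - V43 - i

F/A: root F is the submediant; major triad there is VI6.
Bdim: diminished triad on B = scale degree 2 → iio.
E7/B has root E, degree 5 in A minor, so V43.
Am: minor triad on A = scale degree 1 → i.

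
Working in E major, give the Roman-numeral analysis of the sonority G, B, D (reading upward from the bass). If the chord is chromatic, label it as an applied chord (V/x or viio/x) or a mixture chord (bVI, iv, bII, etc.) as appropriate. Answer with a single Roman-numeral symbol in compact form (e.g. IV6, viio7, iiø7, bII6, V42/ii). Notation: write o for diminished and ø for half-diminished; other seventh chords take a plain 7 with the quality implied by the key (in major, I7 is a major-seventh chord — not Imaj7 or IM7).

bIII

Stacked in thirds the chord is G-B-D: a major triad on G.
G is the lowered third degree of E major (diatonic 3 would be G#). This is a major triad on the lowered third degree, borrowed from the parallel minor.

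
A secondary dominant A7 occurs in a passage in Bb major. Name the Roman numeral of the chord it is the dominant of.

iii

The chord is a dominant seventh chord on A.
A dominant resolves down a perfect fifth: A → D. In Bb major, D is scale degree 3, i.e. iii.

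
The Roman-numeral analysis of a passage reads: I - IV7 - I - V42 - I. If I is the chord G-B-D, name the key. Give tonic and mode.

The anchor chord is a major triad on G, labeled I.
If G is scale degree 1 and the mode makes that degree carry a major triad, the tonic is G and the mode is major.

G major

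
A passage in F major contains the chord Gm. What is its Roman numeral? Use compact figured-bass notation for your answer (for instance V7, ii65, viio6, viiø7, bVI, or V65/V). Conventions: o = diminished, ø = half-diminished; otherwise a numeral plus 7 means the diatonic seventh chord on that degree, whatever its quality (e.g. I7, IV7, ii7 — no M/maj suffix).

ii

The pitches G-Bb-D form a minor triad rooted on G.
G is scale degree 2 in F major, and a minor triad on that degree is written ii.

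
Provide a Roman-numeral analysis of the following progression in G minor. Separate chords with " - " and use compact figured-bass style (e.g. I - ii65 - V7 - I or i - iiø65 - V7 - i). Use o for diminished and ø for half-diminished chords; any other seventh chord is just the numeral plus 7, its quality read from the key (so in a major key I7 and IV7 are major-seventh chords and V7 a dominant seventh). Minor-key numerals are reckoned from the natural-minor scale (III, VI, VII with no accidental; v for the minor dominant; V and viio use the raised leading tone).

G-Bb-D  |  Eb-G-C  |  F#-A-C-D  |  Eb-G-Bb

G-Bb-D: root G is the tonic; minor triad there is i.
Eb-G-C: minor triad on C = scale degree 4 → iv6.
F#-A-C-D: dominant seventh chord on D = scale degree 5 → V65.
Eb-G-Bb has root Eb, degree 6 in G minor, so VI.

i - iv6 - V65 - VI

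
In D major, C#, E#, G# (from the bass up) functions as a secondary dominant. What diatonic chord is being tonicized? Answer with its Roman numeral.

iii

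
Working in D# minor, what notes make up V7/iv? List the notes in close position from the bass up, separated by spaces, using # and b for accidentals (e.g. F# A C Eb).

D# F## A# C#

The slash means an applied dominant: we want the dominant of iv. In D# minor, iv is G# minor, and its dominant is built on D#.
Building a dominant seventh chord on D# gives D#-F##-A#-C#.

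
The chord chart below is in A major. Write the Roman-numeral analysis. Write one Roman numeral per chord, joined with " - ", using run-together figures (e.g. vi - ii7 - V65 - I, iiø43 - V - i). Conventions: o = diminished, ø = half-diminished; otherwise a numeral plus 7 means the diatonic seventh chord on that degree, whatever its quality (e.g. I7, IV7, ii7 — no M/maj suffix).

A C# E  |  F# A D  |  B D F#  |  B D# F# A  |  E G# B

I - IV6 - ii - V7/V - V

A-C#-E: major triad on A = scale degree 1 → I.
F#-A-D: major triad on D = scale degree 4 → IV6.
B-D-F# has root B, degree 2 in A major, so ii.
B-D#-F#-A: chromatic; B is V of V, so V7/V.
E-G#-B: root E is the dominant; major triad there is V.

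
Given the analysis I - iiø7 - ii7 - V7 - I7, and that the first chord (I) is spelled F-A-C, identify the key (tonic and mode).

F major

The chord F is a major triad rooted on F; its label is I.
If F is scale degree 1 and the mode makes that degree carry a major triad, the tonic is F and the mode is major.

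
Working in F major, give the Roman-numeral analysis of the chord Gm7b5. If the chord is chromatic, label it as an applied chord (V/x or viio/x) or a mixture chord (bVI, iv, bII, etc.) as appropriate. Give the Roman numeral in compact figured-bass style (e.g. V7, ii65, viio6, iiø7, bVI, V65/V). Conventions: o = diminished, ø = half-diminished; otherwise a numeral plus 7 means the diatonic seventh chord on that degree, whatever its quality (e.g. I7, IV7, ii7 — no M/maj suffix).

iiø7

The pitches G-Bb-Db-F form a half-diminished seventh chord rooted on G.
G is the second degree of F major. This is the half-diminished supertonic seventh, borrowed from the parallel minor.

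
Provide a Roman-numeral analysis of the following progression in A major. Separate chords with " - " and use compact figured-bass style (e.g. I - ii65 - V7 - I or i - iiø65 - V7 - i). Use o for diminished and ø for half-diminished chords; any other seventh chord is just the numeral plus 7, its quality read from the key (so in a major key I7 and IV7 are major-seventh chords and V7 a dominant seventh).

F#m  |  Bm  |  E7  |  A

F#m: root F# is the submediant; minor triad there is vi.
Bm: minor triad on B = scale degree 2 → ii.
E7: dominant seventh chord on E = scale degree 5 → V7.
A: root A is the tonic; major triad there is I.

vi - ii - V7 - I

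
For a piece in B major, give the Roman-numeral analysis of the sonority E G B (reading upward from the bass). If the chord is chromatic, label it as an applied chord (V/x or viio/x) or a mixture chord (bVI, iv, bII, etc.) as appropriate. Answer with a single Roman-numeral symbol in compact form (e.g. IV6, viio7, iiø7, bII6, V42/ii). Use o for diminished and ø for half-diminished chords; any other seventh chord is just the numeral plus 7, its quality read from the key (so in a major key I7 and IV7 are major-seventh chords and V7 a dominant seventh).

The pitches E-G-B form a minor triad rooted on E.
E is the fourth degree of B major. This is the minor subdominant, borrowed from the parallel minor.

iv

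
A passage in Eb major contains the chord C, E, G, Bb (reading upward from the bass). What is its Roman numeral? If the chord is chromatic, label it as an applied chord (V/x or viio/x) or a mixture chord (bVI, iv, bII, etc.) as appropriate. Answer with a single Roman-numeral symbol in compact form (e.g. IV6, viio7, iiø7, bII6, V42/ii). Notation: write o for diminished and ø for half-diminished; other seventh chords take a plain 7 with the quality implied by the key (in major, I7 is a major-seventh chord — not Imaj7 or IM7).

The pitches C-E-G-Bb form a dominant seventh chord rooted on C.
C is not a diatonic chord root with this quality in Eb major, but it lies a perfect fifth above F (ii), so the chord functions as an applied dominant of ii.

V7/ii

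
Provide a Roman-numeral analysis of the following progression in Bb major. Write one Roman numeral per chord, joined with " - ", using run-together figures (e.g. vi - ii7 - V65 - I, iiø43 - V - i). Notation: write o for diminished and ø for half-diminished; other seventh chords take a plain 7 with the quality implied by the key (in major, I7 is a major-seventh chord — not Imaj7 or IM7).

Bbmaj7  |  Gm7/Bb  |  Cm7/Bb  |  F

I7 - vi65 - ii42 - V

Bbmaj7 has root Bb, degree 1 in Bb major, so I7.
Gm7/Bb: root G is the submediant; minor seventh chord there is vi65.
Cm7/Bb: root C is the supertonic; minor seventh chord there is ii42.
F: major triad on F = scale degree 5 → V.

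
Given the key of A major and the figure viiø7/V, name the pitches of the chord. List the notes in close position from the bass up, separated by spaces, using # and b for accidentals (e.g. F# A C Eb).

D# F# A C#

The slash marks an applied leading-tone chord: viio of V. In A major, V is E, so the leading tone to it is D#, a half step below.
Building a half-diminished seventh chord on D# gives D#-F#-A-C#.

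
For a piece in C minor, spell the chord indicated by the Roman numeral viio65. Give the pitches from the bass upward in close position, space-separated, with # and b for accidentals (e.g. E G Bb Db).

D F Ab B

In C minor, the leading-tone chord is built on the raised seventh degree, B.
That chord is spelled B-D-F-Ab.
The figured bass 65 indicates first inversion, placing the third (D) in the bass: D-F-Ab-B.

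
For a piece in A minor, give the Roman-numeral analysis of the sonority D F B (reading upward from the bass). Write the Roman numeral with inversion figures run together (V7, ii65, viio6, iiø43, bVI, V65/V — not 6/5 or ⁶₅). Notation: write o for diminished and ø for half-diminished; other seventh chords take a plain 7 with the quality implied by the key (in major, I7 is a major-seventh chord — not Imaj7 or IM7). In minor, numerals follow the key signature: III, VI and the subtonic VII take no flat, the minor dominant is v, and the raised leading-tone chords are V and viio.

iio6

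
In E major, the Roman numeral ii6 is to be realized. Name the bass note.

A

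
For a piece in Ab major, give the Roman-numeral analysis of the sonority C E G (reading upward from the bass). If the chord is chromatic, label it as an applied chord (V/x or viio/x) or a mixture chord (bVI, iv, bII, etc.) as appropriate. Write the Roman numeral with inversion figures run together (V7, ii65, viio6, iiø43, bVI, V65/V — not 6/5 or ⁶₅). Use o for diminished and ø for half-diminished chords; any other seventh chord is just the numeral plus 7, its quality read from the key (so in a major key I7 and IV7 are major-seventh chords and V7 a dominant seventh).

Stacked in thirds the chord is C-E-G: a major triad on C.
C is not a diatonic chord root with this quality in Ab major, but it lies a perfect fifth above F (vi), so the chord functions as an applied dominant of vi.

V/vi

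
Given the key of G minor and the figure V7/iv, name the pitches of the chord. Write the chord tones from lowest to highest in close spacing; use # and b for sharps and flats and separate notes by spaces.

G B D F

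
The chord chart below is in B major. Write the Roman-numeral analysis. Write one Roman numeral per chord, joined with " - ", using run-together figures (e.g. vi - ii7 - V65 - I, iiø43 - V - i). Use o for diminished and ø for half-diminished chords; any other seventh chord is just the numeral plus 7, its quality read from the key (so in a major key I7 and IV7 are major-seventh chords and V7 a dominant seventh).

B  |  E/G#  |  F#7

I - IV6 - V7

B has root B, degree 1 in B major, so I.
E/G# has root E, degree 4 in B major, so IV6.
F#7: root F# is the dominant; dominant seventh chord there is V7.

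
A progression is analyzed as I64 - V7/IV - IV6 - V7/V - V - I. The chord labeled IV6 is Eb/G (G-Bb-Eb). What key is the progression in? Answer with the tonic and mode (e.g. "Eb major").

Bb major

IV6 is given as G-Bb-Eb — a major triad with root Eb.
Counting down 3 scale steps from Eb places the tonic on Bb; a major triad on degree 4 is diatonic only in major.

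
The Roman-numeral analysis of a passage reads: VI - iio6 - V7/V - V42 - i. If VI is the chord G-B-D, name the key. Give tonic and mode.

The chord G is a major triad rooted on G; its label is VI.
VI on G implies G is the submediant; that puts the tonic at B, and the uppercase numeral fits minor mode.

B minor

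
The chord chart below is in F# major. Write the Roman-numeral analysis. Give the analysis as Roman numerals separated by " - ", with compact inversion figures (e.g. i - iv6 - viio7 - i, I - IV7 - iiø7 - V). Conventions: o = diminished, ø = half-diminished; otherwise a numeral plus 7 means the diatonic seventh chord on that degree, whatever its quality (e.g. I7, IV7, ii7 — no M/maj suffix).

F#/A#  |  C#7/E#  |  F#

I6 - V65 - I

F#/A#: root F# is the tonic; major triad there is I6.
C#7/E#: dominant seventh chord on C# = scale degree 5 → V65.
F#: root F# is the tonic; major triad there is I.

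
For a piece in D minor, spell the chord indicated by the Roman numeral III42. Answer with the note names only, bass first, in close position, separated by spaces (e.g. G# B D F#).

E F A C

In D minor, the third degree is F, and the diatonic chord built there is a major seventh chord.
That chord is spelled F-A-C-E.
The figured bass 42 indicates third inversion, placing the seventh (E) in the bass: E-F-A-C.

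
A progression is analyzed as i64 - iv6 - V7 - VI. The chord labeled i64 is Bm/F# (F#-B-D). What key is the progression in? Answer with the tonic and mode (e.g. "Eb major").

B minor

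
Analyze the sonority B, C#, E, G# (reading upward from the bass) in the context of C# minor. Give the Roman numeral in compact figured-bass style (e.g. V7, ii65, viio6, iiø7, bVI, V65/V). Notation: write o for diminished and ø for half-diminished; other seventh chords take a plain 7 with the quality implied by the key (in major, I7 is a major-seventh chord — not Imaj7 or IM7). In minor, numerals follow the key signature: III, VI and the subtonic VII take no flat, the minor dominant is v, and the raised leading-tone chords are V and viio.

The pitches C#-E-G#-B form a minor seventh chord rooted on C#.
In C# minor, C# is the tonic; the diatonic minor seventh chord there is i7.
With B in the bass the chord is in third inversion, so the figured bass is 42.

i42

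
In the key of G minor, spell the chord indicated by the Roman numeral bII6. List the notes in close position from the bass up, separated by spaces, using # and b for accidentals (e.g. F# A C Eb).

C Eb Ab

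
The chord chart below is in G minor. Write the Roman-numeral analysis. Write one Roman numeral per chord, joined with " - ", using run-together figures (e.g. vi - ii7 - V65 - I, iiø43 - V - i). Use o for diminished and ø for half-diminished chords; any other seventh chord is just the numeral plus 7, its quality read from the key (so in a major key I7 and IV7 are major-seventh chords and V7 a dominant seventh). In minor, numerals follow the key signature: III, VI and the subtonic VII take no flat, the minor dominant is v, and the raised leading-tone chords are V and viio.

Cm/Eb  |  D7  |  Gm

Cm/Eb: minor triad on C = scale degree 4 → iv6.
D7 has root D, degree 5 in G minor, so V7.
Gm: minor triad on G = scale degree 1 → i.

iv6 - V7 - i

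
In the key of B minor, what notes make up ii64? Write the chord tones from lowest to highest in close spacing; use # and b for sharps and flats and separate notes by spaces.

G# C# E

ii64 is the minor supertonic, borrowed from the parallel major (the Dorian ii). In B minor that root is C#.
So the chord is C#-E-G#.
With the 64 figure the chord is in second inversion; from the bass G# upward in close position it reads G#-C#-E.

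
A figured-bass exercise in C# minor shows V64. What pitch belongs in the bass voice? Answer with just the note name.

V in C# minor has root G#; the chord is G#-B#-D#.
The figure 64 means second inversion — the fifth is in the bass.

D#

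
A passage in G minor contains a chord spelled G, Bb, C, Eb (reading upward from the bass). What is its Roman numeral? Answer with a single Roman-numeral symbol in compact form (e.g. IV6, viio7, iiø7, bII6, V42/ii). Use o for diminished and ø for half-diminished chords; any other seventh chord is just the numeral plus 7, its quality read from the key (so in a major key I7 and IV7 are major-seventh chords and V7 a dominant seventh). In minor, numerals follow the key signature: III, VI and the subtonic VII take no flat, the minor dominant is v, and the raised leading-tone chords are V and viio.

iv43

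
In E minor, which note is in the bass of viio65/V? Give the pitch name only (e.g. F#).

The applied chord viio65/V is rooted on A#: A#-C#-E-G.
The figure 65 means first inversion — the third is in the bass.

C#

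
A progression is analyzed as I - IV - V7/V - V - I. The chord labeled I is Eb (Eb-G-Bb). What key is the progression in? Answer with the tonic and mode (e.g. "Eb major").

The anchor chord is a major triad on Eb, labeled I.
If Eb is scale degree 1 and the mode makes that degree carry a major triad, the tonic is Eb and the mode is major.

Eb major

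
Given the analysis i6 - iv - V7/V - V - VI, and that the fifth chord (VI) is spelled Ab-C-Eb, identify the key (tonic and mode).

C minor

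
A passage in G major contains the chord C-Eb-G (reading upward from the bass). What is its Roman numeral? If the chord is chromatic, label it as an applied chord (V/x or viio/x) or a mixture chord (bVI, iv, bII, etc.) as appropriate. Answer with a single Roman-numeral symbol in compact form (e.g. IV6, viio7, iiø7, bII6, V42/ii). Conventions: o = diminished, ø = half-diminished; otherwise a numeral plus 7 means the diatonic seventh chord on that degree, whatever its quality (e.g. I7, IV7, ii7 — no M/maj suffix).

The pitches C-Eb-G form a minor triad rooted on C.
C is the fourth degree of G major. This is the minor subdominant, borrowed from the parallel minor.

iv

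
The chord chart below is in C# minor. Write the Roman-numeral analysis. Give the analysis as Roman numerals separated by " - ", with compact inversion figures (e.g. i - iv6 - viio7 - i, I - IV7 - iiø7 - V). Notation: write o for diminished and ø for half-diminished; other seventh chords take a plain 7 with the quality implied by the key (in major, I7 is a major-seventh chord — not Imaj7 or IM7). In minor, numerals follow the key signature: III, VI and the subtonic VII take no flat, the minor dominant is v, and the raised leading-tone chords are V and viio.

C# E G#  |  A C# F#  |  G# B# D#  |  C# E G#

i - iv6 - V - i

C#-E-G#: minor triad on C# = scale degree 1 → i.
A-C#-F#: root F# is the subdominant; minor triad there is iv6.
G#-B#-D# has root G#, degree 5 in C# minor, so V.
C#-E-G# has root C#, degree 1 in C# minor, so i.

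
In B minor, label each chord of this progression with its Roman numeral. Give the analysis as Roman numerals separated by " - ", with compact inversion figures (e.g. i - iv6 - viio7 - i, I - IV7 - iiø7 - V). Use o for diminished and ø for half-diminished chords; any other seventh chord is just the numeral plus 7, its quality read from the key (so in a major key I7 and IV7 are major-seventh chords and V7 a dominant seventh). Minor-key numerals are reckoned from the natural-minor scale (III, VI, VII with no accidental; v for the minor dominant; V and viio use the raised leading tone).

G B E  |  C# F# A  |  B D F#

iv6 - v64 - i

G-B-E has root E, degree 4 in B minor, so iv6.
C#-F#-A: minor triad on F# = scale degree 5 → v64.
B-D-F#: root B is the tonic; minor triad there is i.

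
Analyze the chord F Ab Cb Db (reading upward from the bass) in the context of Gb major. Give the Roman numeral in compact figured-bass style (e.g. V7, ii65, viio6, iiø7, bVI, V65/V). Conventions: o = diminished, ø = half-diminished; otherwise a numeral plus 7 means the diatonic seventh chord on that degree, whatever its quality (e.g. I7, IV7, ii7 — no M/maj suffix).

V65

Stacked in thirds the chord is Db-F-Ab-Cb: a dominant seventh chord on Db.
Db is scale degree 5 in Gb major, and a dominant seventh chord on that degree is written V7.
With F in the bass the chord is in first inversion, so the figured bass is 65.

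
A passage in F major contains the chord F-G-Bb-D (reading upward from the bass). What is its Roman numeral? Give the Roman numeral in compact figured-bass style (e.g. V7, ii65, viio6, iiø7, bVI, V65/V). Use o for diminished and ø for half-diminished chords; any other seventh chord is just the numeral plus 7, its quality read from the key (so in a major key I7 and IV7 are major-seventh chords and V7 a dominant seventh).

ii42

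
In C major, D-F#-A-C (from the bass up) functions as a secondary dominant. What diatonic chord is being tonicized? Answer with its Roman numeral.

The chord is a dominant seventh chord on D.
A dominant resolves down a perfect fifth: D → G. In C major, G is scale degree 5, i.e. V.

V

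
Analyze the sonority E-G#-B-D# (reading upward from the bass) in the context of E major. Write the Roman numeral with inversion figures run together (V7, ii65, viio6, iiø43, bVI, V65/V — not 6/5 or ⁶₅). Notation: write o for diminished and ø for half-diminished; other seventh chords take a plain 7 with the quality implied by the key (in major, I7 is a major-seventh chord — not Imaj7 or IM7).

Stacked in thirds the chord is E-G#-B-D#: a major seventh chord on E.
E is scale degree 1 in E major, and a major seventh chord on that degree is written I7.

I7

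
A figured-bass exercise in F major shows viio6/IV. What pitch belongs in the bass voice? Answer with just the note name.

C

The applied chord viio6/IV is rooted on A: A-C-Eb.
The figure 6 means first inversion — the third is in the bass.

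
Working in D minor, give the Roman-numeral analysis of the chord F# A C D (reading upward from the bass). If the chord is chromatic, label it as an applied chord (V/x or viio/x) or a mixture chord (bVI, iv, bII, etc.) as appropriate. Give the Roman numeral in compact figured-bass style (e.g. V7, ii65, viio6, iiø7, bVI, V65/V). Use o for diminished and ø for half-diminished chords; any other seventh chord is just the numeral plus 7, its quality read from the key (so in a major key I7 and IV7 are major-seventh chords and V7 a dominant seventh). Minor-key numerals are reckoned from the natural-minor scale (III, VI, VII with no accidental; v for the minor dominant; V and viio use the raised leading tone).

Stacked in thirds the chord is D-F#-A-C: a dominant seventh chord on D.
D is not a diatonic chord root with this quality in D minor, but it lies a perfect fifth above G (iv), so the chord functions as an applied dominant of iv.
With F# in the bass the chord is in first inversion, so the figured bass is 65.

V65/iv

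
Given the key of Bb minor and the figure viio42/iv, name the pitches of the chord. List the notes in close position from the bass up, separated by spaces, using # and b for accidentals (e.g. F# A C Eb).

Cb D F Ab

viio42/iv is a secondary leading-tone chord. The target iv is Eb in Bb minor; the applied chord is rooted a semitone below, on D.
Building a fully diminished seventh chord on D gives D-F-Ab-Cb.
With the 42 figure the chord is in third inversion; from the bass Cb upward in close position it reads Cb-D-F-Ab.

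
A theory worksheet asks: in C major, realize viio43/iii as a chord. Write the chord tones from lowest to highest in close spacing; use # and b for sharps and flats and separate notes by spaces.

viio43/iii is a secondary leading-tone chord. The target iii is E in C major; the applied chord is rooted a semitone below, on D#.
Building a fully diminished seventh chord on D# gives D#-F#-A-C.
With the 43 figure the chord is in second inversion; from the bass A upward in close position it reads A-C-D#-F#.

A C D# F#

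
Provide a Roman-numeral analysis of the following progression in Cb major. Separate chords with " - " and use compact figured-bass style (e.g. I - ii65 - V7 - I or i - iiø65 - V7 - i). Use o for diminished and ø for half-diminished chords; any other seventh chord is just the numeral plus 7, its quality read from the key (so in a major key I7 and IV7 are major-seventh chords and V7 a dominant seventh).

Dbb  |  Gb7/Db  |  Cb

Dbb: major triad on Dbb — chromatic; Dbb is the lowered second degree, so this is the Neapolitan chord, bII.
Gb7/Db: dominant seventh chord on Gb = scale degree 5 → V43.
Cb: root Cb is the tonic; major triad there is I.

bII - V43 - I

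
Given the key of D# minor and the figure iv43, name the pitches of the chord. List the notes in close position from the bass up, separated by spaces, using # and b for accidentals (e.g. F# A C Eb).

D# F# G# B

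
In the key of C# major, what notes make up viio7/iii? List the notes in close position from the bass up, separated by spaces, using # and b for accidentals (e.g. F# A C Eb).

The slash marks an applied leading-tone chord: viio of iii. In C# major, iii is E#, so the leading tone to it is D##, a half step below.
Building a fully diminished seventh chord on D## gives D##-F##-A#-C#.

D## F## A# C#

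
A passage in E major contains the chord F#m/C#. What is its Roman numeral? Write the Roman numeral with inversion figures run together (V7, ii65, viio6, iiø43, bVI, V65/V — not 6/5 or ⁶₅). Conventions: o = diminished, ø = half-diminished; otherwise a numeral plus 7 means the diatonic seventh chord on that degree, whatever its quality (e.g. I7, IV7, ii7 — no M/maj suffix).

ii64

Stacked in thirds the chord is F#-A-C#: a minor triad on F#.
In E major, F# is the supertonic; the diatonic minor triad there is ii.
With C# in the bass the chord is in second inversion, so the figured bass is 64.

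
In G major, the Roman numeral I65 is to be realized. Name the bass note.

B

I in G major has root G; the chord is G-B-D-F#.
The figure 65 means first inversion — the third is in the bass.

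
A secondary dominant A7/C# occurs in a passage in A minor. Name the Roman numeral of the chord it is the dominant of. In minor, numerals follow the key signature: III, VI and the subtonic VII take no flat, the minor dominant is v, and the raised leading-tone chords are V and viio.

The chord is a dominant seventh chord on A.
A dominant resolves down a perfect fifth: A → D. In A minor, D is scale degree 4, i.e. iv.

iv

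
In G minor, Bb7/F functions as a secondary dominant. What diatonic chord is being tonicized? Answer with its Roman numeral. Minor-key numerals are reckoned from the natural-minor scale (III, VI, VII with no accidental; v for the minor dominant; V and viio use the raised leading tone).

VI

The chord is a dominant seventh chord on Bb.
A dominant resolves down a perfect fifth: Bb → Eb. In G minor, Eb is scale degree 6, i.e. VI.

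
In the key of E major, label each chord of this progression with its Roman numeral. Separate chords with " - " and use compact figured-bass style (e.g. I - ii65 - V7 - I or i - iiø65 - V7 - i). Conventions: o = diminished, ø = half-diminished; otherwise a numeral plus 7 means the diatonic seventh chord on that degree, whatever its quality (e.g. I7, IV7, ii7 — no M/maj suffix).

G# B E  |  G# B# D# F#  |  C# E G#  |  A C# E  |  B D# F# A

I6 - V7/vi - vi - IV - V7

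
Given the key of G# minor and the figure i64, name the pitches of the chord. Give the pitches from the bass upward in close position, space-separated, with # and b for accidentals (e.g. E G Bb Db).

D# G# B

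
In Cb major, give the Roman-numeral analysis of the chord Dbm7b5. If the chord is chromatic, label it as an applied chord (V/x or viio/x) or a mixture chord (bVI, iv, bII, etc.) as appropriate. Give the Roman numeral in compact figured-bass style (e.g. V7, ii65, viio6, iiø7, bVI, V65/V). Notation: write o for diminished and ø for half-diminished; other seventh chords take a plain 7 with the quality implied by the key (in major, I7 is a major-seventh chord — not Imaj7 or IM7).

iiø7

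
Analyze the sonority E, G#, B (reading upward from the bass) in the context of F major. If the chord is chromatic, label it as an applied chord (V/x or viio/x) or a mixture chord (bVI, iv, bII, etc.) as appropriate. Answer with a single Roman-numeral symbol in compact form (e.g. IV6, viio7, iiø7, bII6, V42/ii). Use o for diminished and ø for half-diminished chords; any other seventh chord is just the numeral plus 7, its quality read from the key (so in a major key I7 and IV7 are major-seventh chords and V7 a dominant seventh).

The pitches E-G#-B form a major triad rooted on E.
E is not a diatonic chord root with this quality in F major, but it lies a perfect fifth above A (iii), so the chord functions as an applied dominant of iii.

V/iii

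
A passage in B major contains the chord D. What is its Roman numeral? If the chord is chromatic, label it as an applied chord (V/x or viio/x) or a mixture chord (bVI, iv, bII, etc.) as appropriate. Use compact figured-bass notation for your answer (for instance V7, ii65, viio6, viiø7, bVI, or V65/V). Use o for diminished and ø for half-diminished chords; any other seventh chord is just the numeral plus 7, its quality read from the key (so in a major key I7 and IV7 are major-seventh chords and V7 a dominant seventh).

bIII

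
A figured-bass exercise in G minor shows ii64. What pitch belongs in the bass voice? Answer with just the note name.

ii in G minor has root A; the chord is A-C-E.
The figure 64 means second inversion — the fifth is in the bass.

E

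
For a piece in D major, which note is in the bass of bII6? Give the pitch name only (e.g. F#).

G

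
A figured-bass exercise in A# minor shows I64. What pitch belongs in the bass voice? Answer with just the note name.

E#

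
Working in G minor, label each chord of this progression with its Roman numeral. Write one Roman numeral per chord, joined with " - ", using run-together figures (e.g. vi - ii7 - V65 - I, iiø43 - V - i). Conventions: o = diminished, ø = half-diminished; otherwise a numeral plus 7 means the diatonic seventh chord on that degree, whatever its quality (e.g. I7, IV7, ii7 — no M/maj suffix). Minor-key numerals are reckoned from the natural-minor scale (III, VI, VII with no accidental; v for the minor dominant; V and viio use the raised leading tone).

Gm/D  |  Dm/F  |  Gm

Gm/D: root G is the tonic; minor triad there is i64.
Dm/F has root D, degree 5 in G minor, so v6.
Gm: root G is the tonic; minor triad there is i.

i64 - v6 - i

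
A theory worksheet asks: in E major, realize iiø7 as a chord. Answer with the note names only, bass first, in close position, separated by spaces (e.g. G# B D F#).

Scale degree 2 in E major is F#; here the chord built on it is altered to a half-diminished seventh chord. iiø7 is the half-diminished supertonic seventh, borrowed from the parallel minor.
So the chord is F#-A-C-E, a half-diminished seventh chord.

F# A C E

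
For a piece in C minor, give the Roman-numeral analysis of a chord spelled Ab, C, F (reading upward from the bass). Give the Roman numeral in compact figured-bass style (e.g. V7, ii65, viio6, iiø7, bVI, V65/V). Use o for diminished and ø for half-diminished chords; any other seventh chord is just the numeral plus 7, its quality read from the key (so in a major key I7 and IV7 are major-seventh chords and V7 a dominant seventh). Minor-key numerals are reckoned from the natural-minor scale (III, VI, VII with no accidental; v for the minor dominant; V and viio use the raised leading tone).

iv6

The pitches F-Ab-C form a minor triad rooted on F.
F is scale degree 4 in C minor, and a minor triad on that degree is written iv.
With Ab in the bass the chord is in first inversion, so the figured bass is 6.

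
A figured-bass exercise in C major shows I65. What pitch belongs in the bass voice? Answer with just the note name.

I in C major has root C; the chord is C-E-G-B.
The figure 65 means first inversion — the third is in the bass.

E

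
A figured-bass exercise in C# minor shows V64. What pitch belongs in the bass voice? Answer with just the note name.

V in C# minor has root G#; the chord is G#-B#-D#.
The figure 64 means second inversion — the fifth is in the bass.

D#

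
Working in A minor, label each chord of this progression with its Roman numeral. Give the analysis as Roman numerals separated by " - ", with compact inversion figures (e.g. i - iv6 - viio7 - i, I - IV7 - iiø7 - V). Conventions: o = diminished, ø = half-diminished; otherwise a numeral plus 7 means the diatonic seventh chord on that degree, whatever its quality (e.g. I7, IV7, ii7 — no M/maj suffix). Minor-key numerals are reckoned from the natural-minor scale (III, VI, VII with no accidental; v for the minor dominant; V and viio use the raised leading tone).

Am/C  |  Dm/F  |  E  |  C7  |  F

Am/C has root A, degree 1 in A minor, so i6.
Dm/F has root D, degree 4 in A minor, so iv6.
E: root E is the dominant; major triad there is V.
C7 is the secondary dominant of VI (dominant seventh chord on C): V7/VI.
F has root F, degree 6 in A minor, so VI.

i6 - iv6 - V - V7/VI - VI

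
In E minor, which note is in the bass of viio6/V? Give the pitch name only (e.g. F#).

The applied chord viio6/V is rooted on A#: A#-C#-E.
The figure 6 means first inversion — the third is in the bass.

C#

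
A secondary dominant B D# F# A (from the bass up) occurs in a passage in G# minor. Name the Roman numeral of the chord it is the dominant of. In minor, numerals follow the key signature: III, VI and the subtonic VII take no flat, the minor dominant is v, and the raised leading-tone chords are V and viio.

VI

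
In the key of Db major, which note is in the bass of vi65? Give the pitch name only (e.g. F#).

vi in Db major has root Bb; the chord is Bb-Db-F-Ab.
The figure 65 means first inversion — the third is in the bass.

Db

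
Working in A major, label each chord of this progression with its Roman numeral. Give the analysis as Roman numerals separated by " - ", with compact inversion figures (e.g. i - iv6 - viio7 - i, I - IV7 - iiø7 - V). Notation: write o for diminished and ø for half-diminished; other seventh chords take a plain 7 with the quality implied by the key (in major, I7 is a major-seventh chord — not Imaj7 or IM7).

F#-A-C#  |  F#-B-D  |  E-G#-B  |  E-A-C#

vi - ii64 - V - I64

F#-A-C#: minor triad on F# = scale degree 6 → vi.
F#-B-D: minor triad on B = scale degree 2 → ii64.
E-G#-B: major triad on E = scale degree 5 → V.
E-A-C# has root A, degree 1 in A major, so I64.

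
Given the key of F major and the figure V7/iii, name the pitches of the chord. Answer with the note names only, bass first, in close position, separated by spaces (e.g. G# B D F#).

The slash means an applied dominant: we want the dominant of iii. In F major, iii is A minor, and its dominant is built on E.
Building a dominant seventh chord on E gives E-G#-B-D.

E G# B D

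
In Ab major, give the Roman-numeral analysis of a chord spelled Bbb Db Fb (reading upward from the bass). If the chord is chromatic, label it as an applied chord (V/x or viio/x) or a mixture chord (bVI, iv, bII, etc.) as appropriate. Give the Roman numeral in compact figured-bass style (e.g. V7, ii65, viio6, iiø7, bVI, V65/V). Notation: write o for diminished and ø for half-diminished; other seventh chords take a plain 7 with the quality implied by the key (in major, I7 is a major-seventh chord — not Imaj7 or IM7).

The pitches Bbb-Db-Fb form a major triad rooted on Bbb.
Bbb is the lowered second degree of Ab major (diatonic 2 would be Bb). This is the Neapolitan chord — a major triad on the lowered second degree.

bII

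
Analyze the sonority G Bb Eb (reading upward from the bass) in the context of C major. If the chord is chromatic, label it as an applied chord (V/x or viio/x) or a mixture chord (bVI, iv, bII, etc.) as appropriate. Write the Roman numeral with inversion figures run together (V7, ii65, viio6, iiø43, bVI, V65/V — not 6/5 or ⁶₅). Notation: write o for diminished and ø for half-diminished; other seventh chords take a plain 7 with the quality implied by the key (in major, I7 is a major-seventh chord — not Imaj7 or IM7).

bIII6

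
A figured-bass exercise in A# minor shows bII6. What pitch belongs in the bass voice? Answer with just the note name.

D#

bII in A# minor has root B; the chord is B-D#-F#.
The figure 6 means first inversion — the third is in the bass.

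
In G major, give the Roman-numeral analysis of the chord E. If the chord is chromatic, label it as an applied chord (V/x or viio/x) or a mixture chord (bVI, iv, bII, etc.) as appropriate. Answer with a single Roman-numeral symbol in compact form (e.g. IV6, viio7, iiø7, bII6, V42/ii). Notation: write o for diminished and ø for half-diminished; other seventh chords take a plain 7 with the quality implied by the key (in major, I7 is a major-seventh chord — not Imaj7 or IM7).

V/ii

Stacked in thirds the chord is E-G#-B: a major triad on E.
E is not a diatonic chord root with this quality in G major, but it lies a perfect fifth above A (ii), so the chord functions as an applied dominant of ii.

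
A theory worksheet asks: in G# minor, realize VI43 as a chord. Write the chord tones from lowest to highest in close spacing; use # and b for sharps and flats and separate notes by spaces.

The numeral's case and figure indicate a major seventh chord. In G# minor its root, the sixth degree, is E.
Stacking thirds from E gives E-G#-B-D#.
The figured bass 43 indicates second inversion, placing the fifth (B) in the bass: B-D#-E-G#.

B D# E G#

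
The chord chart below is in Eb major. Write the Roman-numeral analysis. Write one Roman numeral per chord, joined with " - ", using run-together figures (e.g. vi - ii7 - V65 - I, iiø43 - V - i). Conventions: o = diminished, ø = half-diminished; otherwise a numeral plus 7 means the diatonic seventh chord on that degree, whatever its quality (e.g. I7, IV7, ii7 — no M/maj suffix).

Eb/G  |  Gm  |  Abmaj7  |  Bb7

Eb/G has root Eb, degree 1 in Eb major, so I6.
Gm has root G, degree 3 in Eb major, so iii.
Abmaj7: major seventh chord on Ab = scale degree 4 → IV7.
Bb7 has root Bb, degree 5 in Eb major, so V7.

I6 - iii - IV7 - V7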